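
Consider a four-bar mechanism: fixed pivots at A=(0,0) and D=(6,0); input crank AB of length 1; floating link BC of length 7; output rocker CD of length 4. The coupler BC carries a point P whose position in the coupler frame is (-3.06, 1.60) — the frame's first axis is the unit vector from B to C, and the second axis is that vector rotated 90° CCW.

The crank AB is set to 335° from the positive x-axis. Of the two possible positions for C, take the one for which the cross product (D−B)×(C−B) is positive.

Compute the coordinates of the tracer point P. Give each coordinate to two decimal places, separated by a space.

-2.48 -1.11

A=(0,0), D=(6.00,0)
B = A + 1.00·(cos335°, sin335°) = (0.9063, -0.4226)
|BD| = 5.1112
circle(B,7.00) ∩ circle(D,4.00): a=5.7838, h=3.9430
  candidates: C₊=(6.3443,3.9852) cross=20.154; C₋=(6.9963,-3.8739) cross=-20.154
  mode + wants cross > 0 → take C=(6.3443,3.9852) (cross=20.154)
ex = (C−B)/|BC| = (0.7769,0.6297); ey = (-0.6297,0.7769)
P = B + -3.06·ex + 1.60·ey = (-2.4784,-1.1065)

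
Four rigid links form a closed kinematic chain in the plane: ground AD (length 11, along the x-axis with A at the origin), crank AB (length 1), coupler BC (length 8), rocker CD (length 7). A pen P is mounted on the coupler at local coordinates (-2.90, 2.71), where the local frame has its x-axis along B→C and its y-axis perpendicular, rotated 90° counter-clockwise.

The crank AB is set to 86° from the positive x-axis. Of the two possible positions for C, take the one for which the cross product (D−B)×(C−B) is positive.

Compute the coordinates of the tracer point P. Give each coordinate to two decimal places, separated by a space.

-3.85 1.60

A=(0,0), D=(11.00,0)
B = A + 1.00·(cos86°, sin86°) = (0.0698, 0.9976)
|BD| = 10.9757
circle(B,8.00) ∩ circle(D,7.00): a=6.1712, h=5.0908
  candidates: C₊=(6.6781,5.5065) cross=55.875; C₋=(5.7527,-4.6331) cross=-55.875
  mode + wants cross > 0 → take C=(6.6781,5.5065) (cross=55.875)
ex = (C−B)/|BC| = (0.8260,0.5636); ey = (-0.5636,0.8260)
P = B + -2.90·ex + 2.71·ey = (-3.8531,1.6017)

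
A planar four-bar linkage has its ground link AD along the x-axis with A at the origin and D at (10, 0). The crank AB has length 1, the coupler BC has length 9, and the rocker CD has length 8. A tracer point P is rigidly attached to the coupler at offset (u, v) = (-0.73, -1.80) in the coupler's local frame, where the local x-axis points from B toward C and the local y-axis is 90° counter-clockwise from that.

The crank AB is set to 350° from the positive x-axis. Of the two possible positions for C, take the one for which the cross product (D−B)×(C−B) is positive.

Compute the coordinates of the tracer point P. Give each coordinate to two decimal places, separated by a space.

2.01 -1.83

A=(0,0), D=(10.00,0)
B = A + 1.00·(cos350°, sin350°) = (0.9848, -0.1736)
|BD| = 9.0169
circle(B,9.00) ∩ circle(D,8.00): a=5.4511, h=7.1614
  candidates: C₊=(6.2970,7.0914) cross=64.573; C₋=(6.5728,-7.2287) cross=-64.573
  mode + wants cross > 0 → take C=(6.2970,7.0914) (cross=64.573)
ex = (C−B)/|BC| = (0.5902,0.8072); ey = (-0.8072,0.5902)
P = B + -0.73·ex + -1.80·ey = (2.0069,-1.8254)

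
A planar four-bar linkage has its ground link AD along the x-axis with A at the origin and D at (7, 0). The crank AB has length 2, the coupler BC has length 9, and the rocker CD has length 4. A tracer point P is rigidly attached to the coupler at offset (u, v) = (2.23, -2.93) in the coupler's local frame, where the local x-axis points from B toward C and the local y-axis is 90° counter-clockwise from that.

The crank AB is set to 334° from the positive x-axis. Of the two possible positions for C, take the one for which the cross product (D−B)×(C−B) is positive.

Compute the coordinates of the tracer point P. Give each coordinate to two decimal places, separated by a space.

A=(0,0), D=(7.00,0)
B = A + 2.00·(cos334°, sin334°) = (1.7976, -0.8767)
|BD| = 5.2758
circle(B,9.00) ∩ circle(D,4.00): a=8.7981, h=1.8955
  candidates: C₊=(10.1584,2.4545) cross=10.000; C₋=(10.7884,-1.2838) cross=-10.000
  mode + wants cross > 0 → take C=(10.1584,2.4545) (cross=10.000)
ex = (C−B)/|BC| = (0.9290,0.3701); ey = (-0.3701,0.9290)
P = B + 2.23·ex + -2.93·ey = (4.9537,-2.7732)

4.95 -2.77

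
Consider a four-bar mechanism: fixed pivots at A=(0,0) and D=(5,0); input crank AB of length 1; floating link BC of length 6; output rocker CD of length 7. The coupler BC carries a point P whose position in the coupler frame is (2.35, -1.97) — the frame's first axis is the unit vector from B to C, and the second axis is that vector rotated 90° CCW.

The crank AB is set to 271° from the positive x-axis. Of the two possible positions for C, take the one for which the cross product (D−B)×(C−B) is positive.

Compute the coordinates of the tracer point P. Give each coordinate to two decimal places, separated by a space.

2.02 1.32

A=(0,0), D=(5.00,0)
B = A + 1.00·(cos271°, sin271°) = (0.0175, -0.9998)
|BD| = 5.0819
circle(B,6.00) ∩ circle(D,7.00): a=1.2619, h=5.8658
  candidates: C₊=(0.1006,4.9996) cross=29.809; C₋=(2.4088,-6.5027) cross=-29.809
  mode + wants cross > 0 → take C=(0.1006,4.9996) (cross=29.809)
ex = (C−B)/|BC| = (0.0139,0.9999); ey = (-0.9999,0.0139)
P = B + 2.35·ex + -1.97·ey = (2.0198,1.3226)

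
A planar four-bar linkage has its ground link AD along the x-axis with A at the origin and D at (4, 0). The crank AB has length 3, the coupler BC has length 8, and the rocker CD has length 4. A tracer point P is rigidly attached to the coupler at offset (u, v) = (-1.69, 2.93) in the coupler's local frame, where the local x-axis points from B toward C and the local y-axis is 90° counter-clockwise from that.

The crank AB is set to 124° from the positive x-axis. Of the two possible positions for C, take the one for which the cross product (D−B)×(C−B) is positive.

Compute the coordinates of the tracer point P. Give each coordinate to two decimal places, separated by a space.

A=(0,0), D=(4.00,0)
B = A + 3.00·(cos124°, sin124°) = (-1.6776, 2.4871)
|BD| = 6.1984
circle(B,8.00) ∩ circle(D,4.00): a=6.9712, h=3.9247
  candidates: C₊=(6.2826,3.2848) cross=24.327; C₋=(3.1330,-3.9049) cross=-24.327
  mode + wants cross > 0 → take C=(6.2826,3.2848) (cross=24.327)
ex = (C−B)/|BC| = (0.9950,0.0997); ey = (-0.0997,0.9950)
P = B + -1.69·ex + 2.93·ey = (-3.6513,5.2340)

-3.65 5.23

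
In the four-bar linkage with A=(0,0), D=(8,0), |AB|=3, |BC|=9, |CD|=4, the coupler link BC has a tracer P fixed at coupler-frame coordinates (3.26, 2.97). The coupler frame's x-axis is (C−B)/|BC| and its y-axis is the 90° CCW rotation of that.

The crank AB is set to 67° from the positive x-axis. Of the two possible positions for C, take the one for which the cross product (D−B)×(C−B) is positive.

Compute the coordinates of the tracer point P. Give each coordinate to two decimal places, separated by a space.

4.22 5.95

A=(0,0), D=(8.00,0)
B = A + 3.00·(cos67°, sin67°) = (1.1722, 2.7615)
|BD| = 7.3651
circle(B,9.00) ∩ circle(D,4.00): a=8.0953, h=3.9328
  candidates: C₊=(10.1515,3.3721) cross=28.966; C₋=(7.2023,-3.9196) cross=-28.966
  mode + wants cross > 0 → take C=(10.1515,3.3721) (cross=28.966)
ex = (C−B)/|BC| = (0.9977,0.0678); ey = (-0.0678,0.9977)
P = B + 3.26·ex + 2.97·ey = (4.2232,5.9458)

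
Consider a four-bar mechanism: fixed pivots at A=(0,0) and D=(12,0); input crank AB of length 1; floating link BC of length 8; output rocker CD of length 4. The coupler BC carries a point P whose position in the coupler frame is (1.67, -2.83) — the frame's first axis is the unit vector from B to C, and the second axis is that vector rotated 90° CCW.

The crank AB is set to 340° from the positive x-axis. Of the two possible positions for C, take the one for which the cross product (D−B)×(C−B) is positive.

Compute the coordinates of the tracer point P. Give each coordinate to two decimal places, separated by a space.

A=(0,0), D=(12.00,0)
B = A + 1.00·(cos340°, sin340°) = (0.9397, -0.3420)
|BD| = 11.0656
circle(B,8.00) ∩ circle(D,4.00): a=7.7017, h=2.1643
  candidates: C₊=(8.5708,2.0593) cross=23.949; C₋=(8.7046,-2.2672) cross=-23.949
  mode + wants cross > 0 → take C=(8.5708,2.0593) (cross=23.949)
ex = (C−B)/|BC| = (0.9539,0.3002); ey = (-0.3002,0.9539)
P = B + 1.67·ex + -2.83·ey = (3.3821,-2.5403)

3.38 -2.54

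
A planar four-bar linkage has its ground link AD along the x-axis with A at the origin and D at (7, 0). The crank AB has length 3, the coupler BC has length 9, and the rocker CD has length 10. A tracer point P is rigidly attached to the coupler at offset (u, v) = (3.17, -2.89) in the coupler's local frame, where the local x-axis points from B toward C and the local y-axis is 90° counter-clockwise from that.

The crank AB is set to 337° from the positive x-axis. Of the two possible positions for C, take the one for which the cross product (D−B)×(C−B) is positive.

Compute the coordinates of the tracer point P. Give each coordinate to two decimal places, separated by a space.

A=(0,0), D=(7.00,0)
B = A + 3.00·(cos337°, sin337°) = (2.7615, -1.1722)
|BD| = 4.3976
circle(B,9.00) ∩ circle(D,10.00): a=0.0385, h=8.9999
  candidates: C₊=(0.3997,7.5124) cross=39.578; C₋=(5.1976,-9.8362) cross=-39.578
  mode + wants cross > 0 → take C=(0.3997,7.5124) (cross=39.578)
ex = (C−B)/|BC| = (-0.2624,0.9650); ey = (-0.9650,-0.2624)
P = B + 3.17·ex + -2.89·ey = (4.7183,2.6451)

4.72 2.65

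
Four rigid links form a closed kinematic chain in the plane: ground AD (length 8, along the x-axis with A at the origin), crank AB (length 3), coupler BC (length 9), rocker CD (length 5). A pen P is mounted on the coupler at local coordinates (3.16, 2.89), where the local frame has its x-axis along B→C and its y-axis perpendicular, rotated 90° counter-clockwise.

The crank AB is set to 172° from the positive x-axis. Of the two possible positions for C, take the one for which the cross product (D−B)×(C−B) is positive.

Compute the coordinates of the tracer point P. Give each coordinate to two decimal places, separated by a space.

A=(0,0), D=(8.00,0)
B = A + 3.00·(cos172°, sin172°) = (-2.9708, 0.4175)
|BD| = 10.9787
circle(B,9.00) ∩ circle(D,5.00): a=8.0398, h=4.0450
  candidates: C₊=(5.2170,4.1539) cross=44.409; C₋=(4.9093,-3.9303) cross=-44.409
  mode + wants cross > 0 → take C=(5.2170,4.1539) (cross=44.409)
ex = (C−B)/|BC| = (0.9098,0.4152); ey = (-0.4152,0.9098)
P = B + 3.16·ex + 2.89·ey = (-1.2958,4.3586)

-1.30 4.36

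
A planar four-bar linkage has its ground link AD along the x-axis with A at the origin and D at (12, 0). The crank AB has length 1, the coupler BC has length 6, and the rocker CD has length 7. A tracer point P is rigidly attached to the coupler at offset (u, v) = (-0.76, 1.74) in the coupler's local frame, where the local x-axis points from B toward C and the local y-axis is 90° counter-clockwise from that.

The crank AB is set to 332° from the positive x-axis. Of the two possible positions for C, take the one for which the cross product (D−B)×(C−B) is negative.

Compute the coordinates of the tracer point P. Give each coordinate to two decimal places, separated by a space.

A=(0,0), D=(12.00,0)
B = A + 1.00·(cos332°, sin332°) = (0.8829, -0.4695)
|BD| = 11.1270
circle(B,6.00) ∩ circle(D,7.00): a=4.9793, h=3.3476
  candidates: C₊=(5.7166,3.0852) cross=37.249; C₋=(5.9991,-3.6040) cross=-37.249
  mode - wants cross < 0 → take C=(5.9991,-3.6040) (cross=-37.249)
ex = (C−B)/|BC| = (0.8527,-0.5224); ey = (0.5224,0.8527)
P = B + -0.76·ex + 1.74·ey = (1.1439,1.4112)

1.14 1.41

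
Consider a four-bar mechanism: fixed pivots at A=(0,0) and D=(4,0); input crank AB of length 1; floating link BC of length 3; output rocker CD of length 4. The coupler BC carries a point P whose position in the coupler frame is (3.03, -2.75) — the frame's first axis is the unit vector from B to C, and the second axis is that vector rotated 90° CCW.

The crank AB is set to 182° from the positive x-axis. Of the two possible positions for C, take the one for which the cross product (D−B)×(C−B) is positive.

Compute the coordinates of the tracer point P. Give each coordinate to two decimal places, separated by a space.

3.01 0.77

A=(0,0), D=(4.00,0)
B = A + 1.00·(cos182°, sin182°) = (-0.9994, -0.0349)
|BD| = 4.9995
circle(B,3.00) ∩ circle(D,4.00): a=1.7997, h=2.4002
  candidates: C₊=(0.7835,2.3778) cross=12.000; C₋=(0.8170,-2.4225) cross=-12.000
  mode + wants cross > 0 → take C=(0.7835,2.3778) (cross=12.000)
ex = (C−B)/|BC| = (0.5943,0.8042); ey = (-0.8042,0.5943)
P = B + 3.03·ex + -2.75·ey = (3.0130,0.7677)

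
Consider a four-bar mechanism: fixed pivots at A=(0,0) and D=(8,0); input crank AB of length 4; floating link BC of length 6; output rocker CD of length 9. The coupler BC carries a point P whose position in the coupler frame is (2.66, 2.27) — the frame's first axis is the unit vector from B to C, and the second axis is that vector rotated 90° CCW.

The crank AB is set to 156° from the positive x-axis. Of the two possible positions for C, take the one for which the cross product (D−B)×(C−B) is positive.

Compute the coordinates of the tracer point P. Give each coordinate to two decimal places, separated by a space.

A=(0,0), D=(8.00,0)
B = A + 4.00·(cos156°, sin156°) = (-3.6542, 1.6269)
|BD| = 11.7672
circle(B,6.00) ∩ circle(D,9.00): a=3.9715, h=4.4975
  candidates: C₊=(0.9010,5.5321) cross=52.923; C₋=(-0.3426,-3.3764) cross=-52.923
  mode + wants cross > 0 → take C=(0.9010,5.5321) (cross=52.923)
ex = (C−B)/|BC| = (0.7592,0.6509); ey = (-0.6509,0.7592)
P = B + 2.66·ex + 2.27·ey = (-3.1122,5.0816)

-3.11 5.08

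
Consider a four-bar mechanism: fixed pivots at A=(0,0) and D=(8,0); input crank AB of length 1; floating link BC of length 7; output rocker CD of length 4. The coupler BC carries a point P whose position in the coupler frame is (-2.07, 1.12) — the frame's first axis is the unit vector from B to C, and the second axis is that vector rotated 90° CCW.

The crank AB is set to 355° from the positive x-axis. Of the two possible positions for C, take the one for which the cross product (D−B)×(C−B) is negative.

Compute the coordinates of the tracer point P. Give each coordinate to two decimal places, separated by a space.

-0.15 1.97

A=(0,0), D=(8.00,0)
B = A + 1.00·(cos355°, sin355°) = (0.9962, -0.0872)
|BD| = 7.0043
circle(B,7.00) ∩ circle(D,4.00): a=5.8579, h=3.8322
  candidates: C₊=(6.8059,3.8176) cross=26.842; C₋=(6.9013,-3.8461) cross=-26.842
  mode - wants cross < 0 → take C=(6.9013,-3.8461) (cross=-26.842)
ex = (C−B)/|BC| = (0.8436,-0.5370); ey = (0.5370,0.8436)
P = B + -2.07·ex + 1.12·ey = (-0.1486,1.9692)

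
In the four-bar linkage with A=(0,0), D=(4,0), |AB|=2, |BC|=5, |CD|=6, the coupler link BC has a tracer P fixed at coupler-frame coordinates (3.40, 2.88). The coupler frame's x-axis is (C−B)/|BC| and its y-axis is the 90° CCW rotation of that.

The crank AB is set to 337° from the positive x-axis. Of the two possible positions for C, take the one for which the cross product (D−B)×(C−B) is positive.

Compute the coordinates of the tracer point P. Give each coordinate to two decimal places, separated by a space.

-2.46 0.40

A=(0,0), D=(4.00,0)
B = A + 2.00·(cos337°, sin337°) = (1.8410, -0.7815)
|BD| = 2.2961
circle(B,5.00) ∩ circle(D,6.00): a=-1.2474, h=4.8419
  candidates: C₊=(-0.9798,3.3468) cross=11.117; C₋=(2.3160,-5.7588) cross=-11.117
  mode + wants cross > 0 → take C=(-0.9798,3.3468) (cross=11.117)
ex = (C−B)/|BC| = (-0.5642,0.8257); ey = (-0.8257,-0.5642)
P = B + 3.40·ex + 2.88·ey = (-2.4551,0.4010)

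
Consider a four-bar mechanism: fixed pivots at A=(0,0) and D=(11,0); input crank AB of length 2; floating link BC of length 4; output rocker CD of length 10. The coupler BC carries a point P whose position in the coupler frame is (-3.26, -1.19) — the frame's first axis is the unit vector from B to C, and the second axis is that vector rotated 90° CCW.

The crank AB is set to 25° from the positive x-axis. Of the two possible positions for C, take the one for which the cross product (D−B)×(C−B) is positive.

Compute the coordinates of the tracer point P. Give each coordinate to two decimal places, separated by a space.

A=(0,0), D=(11.00,0)
B = A + 2.00·(cos25°, sin25°) = (1.8126, 0.8452)
|BD| = 9.2262
circle(B,4.00) ∩ circle(D,10.00): a=0.0608, h=3.9995
  candidates: C₊=(2.2396,4.8224) cross=36.900; C₋=(1.5068,-3.1431) cross=-36.900
  mode + wants cross > 0 → take C=(2.2396,4.8224) (cross=36.900)
ex = (C−B)/|BC| = (0.1067,0.9943); ey = (-0.9943,0.1067)
P = B + -3.26·ex + -1.19·ey = (2.6478,-2.5232)

2.65 -2.52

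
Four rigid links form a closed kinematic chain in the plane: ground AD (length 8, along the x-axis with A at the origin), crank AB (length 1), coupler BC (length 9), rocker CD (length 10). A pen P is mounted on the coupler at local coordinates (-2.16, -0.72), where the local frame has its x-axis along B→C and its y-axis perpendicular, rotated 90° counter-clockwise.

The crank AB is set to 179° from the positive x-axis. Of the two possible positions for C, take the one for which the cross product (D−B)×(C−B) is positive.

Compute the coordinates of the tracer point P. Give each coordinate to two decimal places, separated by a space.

-1.17 -2.25

A=(0,0), D=(8.00,0)
B = A + 1.00·(cos179°, sin179°) = (-0.9998, 0.0175)
|BD| = 8.9999
circle(B,9.00) ∩ circle(D,10.00): a=3.4444, h=8.3148
  candidates: C₊=(2.4606,8.3256) cross=74.832; C₋=(2.4284,-8.3040) cross=-74.832
  mode + wants cross > 0 → take C=(2.4606,8.3256) (cross=74.832)
ex = (C−B)/|BC| = (0.3845,0.9231); ey = (-0.9231,0.3845)
P = B + -2.16·ex + -0.72·ey = (-1.1657,-2.2533)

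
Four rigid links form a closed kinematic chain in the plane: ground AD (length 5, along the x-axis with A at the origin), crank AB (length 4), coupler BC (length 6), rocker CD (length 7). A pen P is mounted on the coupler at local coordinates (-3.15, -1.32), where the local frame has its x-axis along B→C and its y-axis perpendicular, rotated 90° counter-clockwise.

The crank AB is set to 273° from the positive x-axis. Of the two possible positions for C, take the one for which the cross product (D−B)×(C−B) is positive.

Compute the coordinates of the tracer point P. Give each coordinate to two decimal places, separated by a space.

2.51 -6.52

A=(0,0), D=(5.00,0)
B = A + 4.00·(cos273°, sin273°) = (0.2093, -3.9945)
|BD| = 6.2375
circle(B,6.00) ∩ circle(D,7.00): a=2.0767, h=5.6292
  candidates: C₊=(-1.8006,1.6588) cross=35.112; C₋=(5.4092,-6.9880) cross=-35.112
  mode + wants cross > 0 → take C=(-1.8006,1.6588) (cross=35.112)
ex = (C−B)/|BC| = (-0.3350,0.9422); ey = (-0.9422,-0.3350)
P = B + -3.15·ex + -1.32·ey = (2.5083,-6.5203)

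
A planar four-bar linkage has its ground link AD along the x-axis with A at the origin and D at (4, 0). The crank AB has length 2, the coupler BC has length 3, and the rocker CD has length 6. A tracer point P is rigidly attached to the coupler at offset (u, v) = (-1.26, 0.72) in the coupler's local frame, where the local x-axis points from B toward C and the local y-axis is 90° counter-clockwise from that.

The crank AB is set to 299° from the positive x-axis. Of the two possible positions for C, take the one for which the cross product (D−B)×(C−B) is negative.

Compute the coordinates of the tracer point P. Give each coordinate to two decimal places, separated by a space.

A=(0,0), D=(4.00,0)
B = A + 2.00·(cos299°, sin299°) = (0.9696, -1.7492)
|BD| = 3.4990
circle(B,3.00) ∩ circle(D,6.00): a=-2.1087, h=2.1338
  candidates: C₊=(-1.9234,-0.9554) cross=7.466; C₋=(0.2101,-4.6515) cross=-7.466
  mode - wants cross < 0 → take C=(0.2101,-4.6515) (cross=-7.466)
ex = (C−B)/|BC| = (-0.2532,-0.9674); ey = (0.9674,-0.2532)
P = B + -1.26·ex + 0.72·ey = (1.9852,-0.7126)

1.99 -0.71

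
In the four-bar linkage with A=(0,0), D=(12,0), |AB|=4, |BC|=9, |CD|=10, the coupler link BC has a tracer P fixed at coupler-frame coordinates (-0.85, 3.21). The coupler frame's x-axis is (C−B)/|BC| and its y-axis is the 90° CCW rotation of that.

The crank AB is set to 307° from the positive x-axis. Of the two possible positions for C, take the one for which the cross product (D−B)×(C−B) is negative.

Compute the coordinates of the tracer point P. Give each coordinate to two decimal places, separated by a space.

A=(0,0), D=(12.00,0)
B = A + 4.00·(cos307°, sin307°) = (2.4073, -3.1945)
|BD| = 10.1107
circle(B,9.00) ∩ circle(D,10.00): a=4.1157, h=8.0038
  candidates: C₊=(3.7833,5.6996) cross=80.924; C₋=(8.8410,-9.4879) cross=-80.924
  mode - wants cross < 0 → take C=(8.8410,-9.4879) (cross=-80.924)
ex = (C−B)/|BC| = (0.7149,-0.6993); ey = (0.6993,0.7149)
P = B + -0.85·ex + 3.21·ey = (4.0443,-0.3055)

4.04 -0.31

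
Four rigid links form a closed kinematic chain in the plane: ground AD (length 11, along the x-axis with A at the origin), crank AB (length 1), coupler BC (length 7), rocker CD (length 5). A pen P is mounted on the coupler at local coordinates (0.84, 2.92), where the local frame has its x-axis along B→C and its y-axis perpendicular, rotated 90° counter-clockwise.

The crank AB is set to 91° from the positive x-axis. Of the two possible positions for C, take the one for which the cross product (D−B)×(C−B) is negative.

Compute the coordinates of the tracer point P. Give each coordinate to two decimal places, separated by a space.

A=(0,0), D=(11.00,0)
B = A + 1.00·(cos91°, sin91°) = (-0.0175, 0.9998)
|BD| = 11.0627
circle(B,7.00) ∩ circle(D,5.00): a=6.6161, h=2.2863
  candidates: C₊=(6.7782,2.6789) cross=25.293; C₋=(6.3649,-1.8751) cross=-25.293
  mode - wants cross < 0 → take C=(6.3649,-1.8751) (cross=-25.293)
ex = (C−B)/|BC| = (0.9118,-0.4107); ey = (0.4107,0.9118)
P = B + 0.84·ex + 2.92·ey = (1.9477,3.3172)

1.95 3.32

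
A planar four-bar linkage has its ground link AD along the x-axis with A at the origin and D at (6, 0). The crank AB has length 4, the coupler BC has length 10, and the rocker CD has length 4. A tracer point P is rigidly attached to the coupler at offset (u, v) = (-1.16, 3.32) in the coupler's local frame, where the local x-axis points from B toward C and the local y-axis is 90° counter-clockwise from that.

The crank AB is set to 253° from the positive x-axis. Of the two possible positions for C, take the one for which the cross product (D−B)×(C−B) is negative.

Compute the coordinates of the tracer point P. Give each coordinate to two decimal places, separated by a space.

A=(0,0), D=(6.00,0)
B = A + 4.00·(cos253°, sin253°) = (-1.1695, -3.8252)
|BD| = 8.1261
circle(B,10.00) ∩ circle(D,4.00): a=9.2316, h=3.8442
  candidates: C₊=(5.1657,3.9120) cross=31.239; C₋=(8.7849,-2.8713) cross=-31.239
  mode - wants cross < 0 → take C=(8.7849,-2.8713) (cross=-31.239)
ex = (C−B)/|BC| = (0.9954,0.0954); ey = (-0.0954,0.9954)
P = B + -1.16·ex + 3.32·ey = (-2.6409,-0.6310)

-2.64 -0.63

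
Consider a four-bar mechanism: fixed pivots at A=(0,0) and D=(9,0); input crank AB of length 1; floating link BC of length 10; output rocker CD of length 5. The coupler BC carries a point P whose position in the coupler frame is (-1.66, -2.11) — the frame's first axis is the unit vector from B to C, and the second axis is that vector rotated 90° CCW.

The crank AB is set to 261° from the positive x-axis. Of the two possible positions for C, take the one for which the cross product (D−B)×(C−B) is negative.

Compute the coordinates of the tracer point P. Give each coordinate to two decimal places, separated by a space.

-2.52 -2.25

A=(0,0), D=(9.00,0)
B = A + 1.00·(cos261°, sin261°) = (-0.1564, -0.9877)
|BD| = 9.2096
circle(B,10.00) ∩ circle(D,5.00): a=8.6766, h=4.9715
  candidates: C₊=(7.9370,4.8857) cross=45.785; C₋=(9.0033,-5.0000) cross=-45.785
  mode - wants cross < 0 → take C=(9.0033,-5.0000) (cross=-45.785)
ex = (C−B)/|BC| = (0.9160,-0.4012); ey = (0.4012,0.9160)
P = B + -1.66·ex + -2.11·ey = (-2.5236,-2.2544)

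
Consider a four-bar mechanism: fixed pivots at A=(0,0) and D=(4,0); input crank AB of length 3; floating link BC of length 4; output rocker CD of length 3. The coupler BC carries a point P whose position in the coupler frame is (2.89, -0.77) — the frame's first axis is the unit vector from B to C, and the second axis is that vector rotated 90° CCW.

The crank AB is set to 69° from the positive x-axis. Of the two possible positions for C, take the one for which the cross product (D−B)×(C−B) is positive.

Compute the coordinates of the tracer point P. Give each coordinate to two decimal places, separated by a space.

3.97 2.03

A=(0,0), D=(4.00,0)
B = A + 3.00·(cos69°, sin69°) = (1.0751, 2.8007)
|BD| = 4.0496
circle(B,4.00) ∩ circle(D,3.00): a=2.8891, h=2.7664
  candidates: C₊=(5.0751,2.8007) cross=11.203; C₋=(1.2485,-1.1955) cross=-11.203
  mode + wants cross > 0 → take C=(5.0751,2.8007) (cross=11.203)
ex = (C−B)/|BC| = (1.0000,0.0000); ey = (-0.0000,1.0000)
P = B + 2.89·ex + -0.77·ey = (3.9651,2.0307)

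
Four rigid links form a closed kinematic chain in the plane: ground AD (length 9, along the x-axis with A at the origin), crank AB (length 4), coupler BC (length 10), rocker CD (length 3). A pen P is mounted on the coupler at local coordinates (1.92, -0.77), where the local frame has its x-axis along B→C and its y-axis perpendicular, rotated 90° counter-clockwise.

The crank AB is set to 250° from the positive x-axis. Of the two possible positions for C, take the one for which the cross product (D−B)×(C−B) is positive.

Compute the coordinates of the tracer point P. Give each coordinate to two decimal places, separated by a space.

A=(0,0), D=(9.00,0)
B = A + 4.00·(cos250°, sin250°) = (-1.3681, -3.7588)
|BD| = 11.0284
circle(B,10.00) ∩ circle(D,3.00): a=9.6399, h=2.6593
  candidates: C₊=(6.7883,2.0269) cross=29.328; C₋=(8.6010,-2.9734) cross=-29.328
  mode + wants cross > 0 → take C=(6.7883,2.0269) (cross=29.328)
ex = (C−B)/|BC| = (0.8156,0.5786); ey = (-0.5786,0.8156)
P = B + 1.92·ex + -0.77·ey = (0.6434,-3.2760)

0.64 -3.28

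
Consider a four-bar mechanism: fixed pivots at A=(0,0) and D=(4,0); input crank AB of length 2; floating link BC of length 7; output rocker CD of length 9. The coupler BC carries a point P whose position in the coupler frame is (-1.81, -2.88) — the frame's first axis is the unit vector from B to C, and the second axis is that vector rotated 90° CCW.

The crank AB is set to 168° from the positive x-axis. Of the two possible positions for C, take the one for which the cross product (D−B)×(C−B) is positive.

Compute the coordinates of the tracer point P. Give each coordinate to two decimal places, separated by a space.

0.70 -1.71

A=(0,0), D=(4.00,0)
B = A + 2.00·(cos168°, sin168°) = (-1.9563, 0.4158)
|BD| = 5.9708
circle(B,7.00) ∩ circle(D,9.00): a=0.3057, h=6.9933
  candidates: C₊=(-1.1643,7.3709) cross=41.756; C₋=(-2.1384,-6.5818) cross=-41.756
  mode + wants cross > 0 → take C=(-1.1643,7.3709) (cross=41.756)
ex = (C−B)/|BC| = (0.1131,0.9936); ey = (-0.9936,0.1131)
P = B + -1.81·ex + -2.88·ey = (0.7004,-1.7084)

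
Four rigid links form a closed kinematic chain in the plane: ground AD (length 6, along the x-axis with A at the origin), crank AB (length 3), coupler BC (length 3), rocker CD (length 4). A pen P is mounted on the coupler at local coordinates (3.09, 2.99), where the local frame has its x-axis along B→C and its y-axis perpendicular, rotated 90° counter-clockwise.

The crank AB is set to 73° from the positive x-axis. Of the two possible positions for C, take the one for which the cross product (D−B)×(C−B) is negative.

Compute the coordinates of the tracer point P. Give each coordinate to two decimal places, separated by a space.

A=(0,0), D=(6.00,0)
B = A + 3.00·(cos73°, sin73°) = (0.8771, 2.8689)
|BD| = 5.8715
circle(B,3.00) ∩ circle(D,4.00): a=2.3397, h=1.8778
  candidates: C₊=(3.8360,3.3641) cross=11.025; C₋=(2.0010,0.0874) cross=-11.025
  mode - wants cross < 0 → take C=(2.0010,0.0874) (cross=-11.025)
ex = (C−B)/|BC| = (0.3746,-0.9272); ey = (0.9272,0.3746)
P = B + 3.09·ex + 2.99·ey = (4.8069,1.1240)

4.81 1.12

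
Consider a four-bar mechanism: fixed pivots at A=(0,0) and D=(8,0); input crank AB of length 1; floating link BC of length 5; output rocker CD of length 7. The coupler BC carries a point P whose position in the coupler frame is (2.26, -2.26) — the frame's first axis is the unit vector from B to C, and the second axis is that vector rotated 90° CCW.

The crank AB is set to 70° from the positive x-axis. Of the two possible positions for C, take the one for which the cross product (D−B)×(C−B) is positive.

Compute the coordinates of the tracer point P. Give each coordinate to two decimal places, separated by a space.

3.48 1.53

A=(0,0), D=(8.00,0)
B = A + 1.00·(cos70°, sin70°) = (0.3420, 0.9397)
|BD| = 7.7154
circle(B,5.00) ∩ circle(D,7.00): a=2.3024, h=4.4384
  candidates: C₊=(3.1678,5.0646) cross=34.244; C₋=(2.0867,-3.7460) cross=-34.244
  mode + wants cross > 0 → take C=(3.1678,5.0646) (cross=34.244)
ex = (C−B)/|BC| = (0.5652,0.8250); ey = (-0.8250,0.5652)
P = B + 2.26·ex + -2.26·ey = (3.4837,1.5269)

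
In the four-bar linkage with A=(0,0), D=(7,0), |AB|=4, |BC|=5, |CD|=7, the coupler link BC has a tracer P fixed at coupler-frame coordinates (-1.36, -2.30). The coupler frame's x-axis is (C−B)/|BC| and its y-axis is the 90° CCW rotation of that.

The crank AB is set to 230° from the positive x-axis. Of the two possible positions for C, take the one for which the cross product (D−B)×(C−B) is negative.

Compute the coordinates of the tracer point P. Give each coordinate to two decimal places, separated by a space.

-4.70 -4.68

A=(0,0), D=(7.00,0)
B = A + 4.00·(cos230°, sin230°) = (-2.5712, -3.0642)
|BD| = 10.0497
circle(B,5.00) ∩ circle(D,7.00): a=3.8308, h=3.2133
  candidates: C₊=(0.0975,1.1641) cross=32.292; C₋=(2.0570,-4.9564) cross=-32.292
  mode - wants cross < 0 → take C=(2.0570,-4.9564) (cross=-32.292)
ex = (C−B)/|BC| = (0.9256,-0.3785); ey = (0.3785,0.9256)
P = B + -1.36·ex + -2.30·ey = (-4.7004,-4.6784)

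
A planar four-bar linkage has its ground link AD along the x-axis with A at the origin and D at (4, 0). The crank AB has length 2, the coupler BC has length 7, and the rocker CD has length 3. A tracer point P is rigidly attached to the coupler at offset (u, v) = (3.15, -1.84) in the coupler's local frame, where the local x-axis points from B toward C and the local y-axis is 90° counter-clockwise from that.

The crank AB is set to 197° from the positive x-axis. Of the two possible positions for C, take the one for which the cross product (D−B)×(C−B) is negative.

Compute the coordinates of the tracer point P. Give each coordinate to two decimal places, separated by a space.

A=(0,0), D=(4.00,0)
B = A + 2.00·(cos197°, sin197°) = (-1.9126, -0.5847)
|BD| = 5.9415
circle(B,7.00) ∩ circle(D,3.00): a=6.3369, h=2.9738
  candidates: C₊=(4.1009,2.9983) cross=17.669; C₋=(4.6862,-2.9205) cross=-17.669
  mode - wants cross < 0 → take C=(4.6862,-2.9205) (cross=-17.669)
ex = (C−B)/|BC| = (0.9427,-0.3337); ey = (0.3337,0.9427)
P = B + 3.15·ex + -1.84·ey = (0.4429,-3.3704)

0.44 -3.37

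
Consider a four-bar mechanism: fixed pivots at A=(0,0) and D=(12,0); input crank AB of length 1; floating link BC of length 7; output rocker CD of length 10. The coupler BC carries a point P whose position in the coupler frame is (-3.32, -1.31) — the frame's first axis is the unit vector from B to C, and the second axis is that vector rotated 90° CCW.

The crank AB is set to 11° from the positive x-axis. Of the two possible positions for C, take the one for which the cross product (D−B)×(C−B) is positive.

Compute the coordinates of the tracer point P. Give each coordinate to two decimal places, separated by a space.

0.57 -3.35

A=(0,0), D=(12.00,0)
B = A + 1.00·(cos11°, sin11°) = (0.9816, 0.1908)
|BD| = 11.0200
circle(B,7.00) ∩ circle(D,10.00): a=3.1960, h=6.2278
  candidates: C₊=(4.2850,6.3623) cross=68.630; C₋=(4.0694,-6.0914) cross=-68.630
  mode + wants cross > 0 → take C=(4.2850,6.3623) (cross=68.630)
ex = (C−B)/|BC| = (0.4719,0.8816); ey = (-0.8816,0.4719)
P = B + -3.32·ex + -1.31·ey = (0.5698,-3.3545)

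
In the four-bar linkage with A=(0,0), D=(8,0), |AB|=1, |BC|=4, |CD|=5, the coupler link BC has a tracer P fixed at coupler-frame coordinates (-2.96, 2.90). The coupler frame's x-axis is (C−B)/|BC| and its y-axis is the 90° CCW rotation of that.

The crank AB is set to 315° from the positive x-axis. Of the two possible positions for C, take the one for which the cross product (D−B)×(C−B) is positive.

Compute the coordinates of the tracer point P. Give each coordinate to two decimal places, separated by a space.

A=(0,0), D=(8.00,0)
B = A + 1.00·(cos315°, sin315°) = (0.7071, -0.7071)
|BD| = 7.3271
circle(B,4.00) ∩ circle(D,5.00): a=3.0494, h=2.5887
  candidates: C₊=(3.4924,2.1638) cross=18.967; C₋=(3.9921,-2.9894) cross=-18.967
  mode + wants cross > 0 → take C=(3.4924,2.1638) (cross=18.967)
ex = (C−B)/|BC| = (0.6963,0.7177); ey = (-0.7177,0.6963)
P = B + -2.96·ex + 2.90·ey = (-3.4354,-0.8122)

-3.44 -0.81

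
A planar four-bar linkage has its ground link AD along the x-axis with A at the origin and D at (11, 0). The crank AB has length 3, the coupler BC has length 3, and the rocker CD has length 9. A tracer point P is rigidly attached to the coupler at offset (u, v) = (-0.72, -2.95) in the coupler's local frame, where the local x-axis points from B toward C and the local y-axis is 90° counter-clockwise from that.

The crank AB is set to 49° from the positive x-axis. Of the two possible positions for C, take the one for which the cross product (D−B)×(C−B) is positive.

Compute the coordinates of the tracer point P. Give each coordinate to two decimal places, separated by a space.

A=(0,0), D=(11.00,0)
B = A + 3.00·(cos49°, sin49°) = (1.9682, 2.2641)
|BD| = 9.3113
circle(B,3.00) ∩ circle(D,9.00): a=0.7894, h=2.8943
  candidates: C₊=(3.4376,4.8796) cross=26.950; C₋=(2.0301,-0.7352) cross=-26.950
  mode + wants cross > 0 → take C=(3.4376,4.8796) (cross=26.950)
ex = (C−B)/|BC| = (0.4898,0.8718); ey = (-0.8718,0.4898)
P = B + -0.72·ex + -2.95·ey = (4.1874,0.1915)

4.19 0.19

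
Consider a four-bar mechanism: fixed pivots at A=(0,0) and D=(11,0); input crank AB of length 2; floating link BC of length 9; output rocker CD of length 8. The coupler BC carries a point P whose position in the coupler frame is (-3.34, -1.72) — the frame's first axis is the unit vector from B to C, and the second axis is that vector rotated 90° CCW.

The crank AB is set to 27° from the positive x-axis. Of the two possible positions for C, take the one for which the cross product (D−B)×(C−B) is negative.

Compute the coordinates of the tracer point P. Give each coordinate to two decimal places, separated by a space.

A=(0,0), D=(11.00,0)
B = A + 2.00·(cos27°, sin27°) = (1.7820, 0.9080)
|BD| = 9.2626
circle(B,9.00) ∩ circle(D,8.00): a=5.5490, h=7.0858
  candidates: C₊=(7.9989,7.4157) cross=65.633; C₋=(6.6097,-6.6877) cross=-65.633
  mode - wants cross < 0 → take C=(6.6097,-6.6877) (cross=-65.633)
ex = (C−B)/|BC| = (0.5364,-0.8440); ey = (0.8440,0.5364)
P = B + -3.34·ex + -1.72·ey = (-1.4612,2.8042)

-1.46 2.80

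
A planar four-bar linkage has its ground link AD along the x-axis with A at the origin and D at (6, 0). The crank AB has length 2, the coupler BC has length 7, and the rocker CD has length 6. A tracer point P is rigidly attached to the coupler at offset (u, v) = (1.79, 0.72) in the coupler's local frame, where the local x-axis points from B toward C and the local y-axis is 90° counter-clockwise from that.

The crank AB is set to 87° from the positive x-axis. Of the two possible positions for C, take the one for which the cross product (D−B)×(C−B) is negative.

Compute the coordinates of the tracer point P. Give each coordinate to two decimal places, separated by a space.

A=(0,0), D=(6.00,0)
B = A + 2.00·(cos87°, sin87°) = (0.1047, 1.9973)
|BD| = 6.2245
circle(B,7.00) ∩ circle(D,6.00): a=4.1565, h=5.6324
  candidates: C₊=(5.8487,5.9981) cross=35.058; C₋=(2.2341,-4.6710) cross=-35.058
  mode - wants cross < 0 → take C=(2.2341,-4.6710) (cross=-35.058)
ex = (C−B)/|BC| = (0.3042,-0.9526); ey = (0.9526,0.3042)
P = B + 1.79·ex + 0.72·ey = (1.3351,0.5111)

1.34 0.51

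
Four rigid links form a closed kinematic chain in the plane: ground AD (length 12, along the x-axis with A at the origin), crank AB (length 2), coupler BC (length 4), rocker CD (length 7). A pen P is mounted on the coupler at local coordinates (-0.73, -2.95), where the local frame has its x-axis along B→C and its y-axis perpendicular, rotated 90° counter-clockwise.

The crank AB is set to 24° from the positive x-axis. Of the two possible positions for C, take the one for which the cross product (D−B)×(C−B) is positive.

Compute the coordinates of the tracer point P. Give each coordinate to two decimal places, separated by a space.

A=(0,0), D=(12.00,0)
B = A + 2.00·(cos24°, sin24°) = (1.8271, 0.8135)
|BD| = 10.2054
circle(B,4.00) ∩ circle(D,7.00): a=3.4859, h=1.9618
  candidates: C₊=(5.4583,2.4911) cross=20.021; C₋=(5.1455,-1.4199) cross=-20.021
  mode + wants cross > 0 → take C=(5.4583,2.4911) (cross=20.021)
ex = (C−B)/|BC| = (0.9078,0.4194); ey = (-0.4194,0.9078)
P = B + -0.73·ex + -2.95·ey = (2.4017,-2.1707)

2.40 -2.17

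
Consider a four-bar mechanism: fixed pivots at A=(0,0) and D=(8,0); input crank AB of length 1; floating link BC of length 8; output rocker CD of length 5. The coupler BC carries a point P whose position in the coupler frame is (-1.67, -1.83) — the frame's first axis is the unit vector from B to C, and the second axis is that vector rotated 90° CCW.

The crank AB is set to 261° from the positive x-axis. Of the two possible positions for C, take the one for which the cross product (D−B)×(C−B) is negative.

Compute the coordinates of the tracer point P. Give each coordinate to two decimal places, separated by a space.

A=(0,0), D=(8.00,0)
B = A + 1.00·(cos261°, sin261°) = (-0.1564, -0.9877)
|BD| = 8.2160
circle(B,8.00) ∩ circle(D,5.00): a=6.4814, h=4.6895
  candidates: C₊=(5.7142,4.4469) cross=38.529; C₋=(6.8417,-4.8640) cross=-38.529
  mode - wants cross < 0 → take C=(6.8417,-4.8640) (cross=-38.529)
ex = (C−B)/|BC| = (0.8748,-0.4845); ey = (0.4845,0.8748)
P = B + -1.67·ex + -1.83·ey = (-2.5040,-1.7793)

-2.50 -1.78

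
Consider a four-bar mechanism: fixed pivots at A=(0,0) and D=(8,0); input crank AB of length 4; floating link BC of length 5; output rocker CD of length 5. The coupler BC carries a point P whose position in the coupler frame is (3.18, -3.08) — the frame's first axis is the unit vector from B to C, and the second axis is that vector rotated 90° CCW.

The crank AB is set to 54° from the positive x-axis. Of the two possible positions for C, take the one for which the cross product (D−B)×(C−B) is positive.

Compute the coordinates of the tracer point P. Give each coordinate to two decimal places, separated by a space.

A=(0,0), D=(8.00,0)
B = A + 4.00·(cos54°, sin54°) = (2.3511, 3.2361)
|BD| = 6.5101
circle(B,5.00) ∩ circle(D,5.00): a=3.2551, h=3.7953
  candidates: C₊=(7.0622,4.9113) cross=24.708; C₋=(3.2890,-1.6752) cross=-24.708
  mode + wants cross > 0 → take C=(7.0622,4.9113) (cross=24.708)
ex = (C−B)/|BC| = (0.9422,0.3350); ey = (-0.3350,0.9422)
P = B + 3.18·ex + -3.08·ey = (6.3793,1.3995)

6.38 1.40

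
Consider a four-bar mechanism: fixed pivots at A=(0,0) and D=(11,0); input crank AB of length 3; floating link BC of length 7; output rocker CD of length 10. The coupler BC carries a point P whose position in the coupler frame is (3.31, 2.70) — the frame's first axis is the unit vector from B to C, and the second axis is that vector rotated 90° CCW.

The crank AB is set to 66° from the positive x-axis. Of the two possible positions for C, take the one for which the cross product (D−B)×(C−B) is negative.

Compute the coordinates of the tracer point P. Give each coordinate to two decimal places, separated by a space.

4.24 -0.28

A=(0,0), D=(11.00,0)
B = A + 3.00·(cos66°, sin66°) = (1.2202, 2.7406)
|BD| = 10.1565
circle(B,7.00) ∩ circle(D,10.00): a=2.5676, h=6.5121
  candidates: C₊=(5.4498,8.3183) cross=66.141; C₋=(1.9353,-4.2227) cross=-66.141
  mode - wants cross < 0 → take C=(1.9353,-4.2227) (cross=-66.141)
ex = (C−B)/|BC| = (0.1022,-0.9948); ey = (0.9948,0.1022)
P = B + 3.31·ex + 2.70·ey = (4.2442,-0.2762)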